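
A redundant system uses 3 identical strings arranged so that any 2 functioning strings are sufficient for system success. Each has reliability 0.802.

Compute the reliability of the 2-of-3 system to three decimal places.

0.898

R = Σ_{i=2}^{3} C(3,i) p^i (1−p)^{3−i} with p = 0.802
C(3,2)·0.802^2·0.198^1 = 0.38206
C(3,3)·0.802^3·0.198^0 = 0.51585
Sum = 0.898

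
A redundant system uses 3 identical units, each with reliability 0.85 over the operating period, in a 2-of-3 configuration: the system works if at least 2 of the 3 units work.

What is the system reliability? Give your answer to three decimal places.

0.939

R = Σ_{i=2}^{3} C(3,i) p^i (1−p)^{3−i} with p = 0.85
C(3,2)·0.85^2·0.15^1 = 0.32513
C(3,3)·0.85^3·0.15^0 = 0.61413
Sum = 0.939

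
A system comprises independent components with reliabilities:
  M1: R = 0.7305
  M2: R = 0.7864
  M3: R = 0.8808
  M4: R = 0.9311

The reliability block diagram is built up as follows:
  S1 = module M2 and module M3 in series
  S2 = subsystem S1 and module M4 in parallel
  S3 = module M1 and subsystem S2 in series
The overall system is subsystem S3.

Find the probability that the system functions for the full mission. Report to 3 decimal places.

Series (M2 and M3): 0.78640 × 0.88080 = 0.69266
Parallel ([0.69266] and M4): 1 − (1 − 0.69266)(1 − 0.93110) = 0.97882
Series (M1 and [0.97882]): 0.73050 × 0.97882 = 0.715

0.715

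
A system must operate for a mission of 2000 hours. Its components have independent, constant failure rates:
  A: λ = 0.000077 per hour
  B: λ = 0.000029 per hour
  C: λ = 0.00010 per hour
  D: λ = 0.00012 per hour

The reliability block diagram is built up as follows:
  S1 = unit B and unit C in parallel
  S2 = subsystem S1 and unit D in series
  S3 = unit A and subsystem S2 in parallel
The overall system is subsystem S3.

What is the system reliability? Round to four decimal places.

0.9684

R(A) = exp(−0.000077 × 2000) = 0.857272
R(B) = exp(−0.000029 × 2000) = 0.943650
R(C) = exp(−0.00010 × 2000) = 0.818731
R(D) = exp(−0.00012 × 2000) = 0.786628
Parallel (B and C): 1 − (1 − 0.943650)(1 − 0.818731) = 0.989785
Series ([0.989785] and D): 0.989785 × 0.786628 = 0.778593
Parallel (A and [0.778593]): 1 − (1 − 0.857272)(1 − 0.778593) = 0.9684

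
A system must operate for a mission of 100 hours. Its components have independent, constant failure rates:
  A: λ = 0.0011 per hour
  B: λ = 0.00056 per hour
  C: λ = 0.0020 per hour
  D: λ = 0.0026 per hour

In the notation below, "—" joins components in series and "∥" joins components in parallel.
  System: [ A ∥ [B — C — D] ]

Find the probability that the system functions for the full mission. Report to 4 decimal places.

0.9580

R(A) = exp(−0.0011 × 100) = 0.895834
R(B) = exp(−0.00056 × 100) = 0.945539
R(C) = exp(−0.0020 × 100) = 0.818731
R(D) = exp(−0.0026 × 100) = 0.771052
Series (B, C, and D): 0.945539 × 0.818731 × 0.771052 = 0.596904
Parallel (A and [0.596904]): 1 − (1 − 0.895834)(1 − 0.596904) = 0.9580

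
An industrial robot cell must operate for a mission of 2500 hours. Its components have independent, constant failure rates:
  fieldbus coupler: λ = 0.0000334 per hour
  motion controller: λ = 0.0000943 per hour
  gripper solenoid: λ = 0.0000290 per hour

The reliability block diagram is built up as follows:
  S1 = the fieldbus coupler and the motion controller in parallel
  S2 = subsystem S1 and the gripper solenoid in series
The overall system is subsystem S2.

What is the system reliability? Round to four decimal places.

R(fieldbus coupler) = exp(−0.0000334 × 2500) = 0.919891
R(motion controller) = exp(−0.0000943 × 2500) = 0.789978
R(gripper solenoid) = exp(−0.0000290 × 2500) = 0.930066
Parallel (fieldbus coupler and motion controller): 1 − (1 − 0.919891)(1 − 0.789978) = 0.983175
Series ([0.983175] and gripper solenoid): 0.983175 × 0.930066 = 0.9144

0.9144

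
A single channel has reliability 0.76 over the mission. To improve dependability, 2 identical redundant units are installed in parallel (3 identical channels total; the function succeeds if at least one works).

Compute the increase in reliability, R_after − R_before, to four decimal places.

0.2262

R_before = 0.76
R_after = 1 − (1 − 0.76)^3 = 0.9862
ΔR = 0.9862 − 0.76 = 0.2262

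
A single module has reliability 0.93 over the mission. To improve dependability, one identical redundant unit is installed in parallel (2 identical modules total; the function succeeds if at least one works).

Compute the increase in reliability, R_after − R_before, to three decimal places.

0.065

R_before = 0.93
R_after = 1 − (1 − 0.93)^2 = 0.995
ΔR = 0.995 − 0.93 = 0.065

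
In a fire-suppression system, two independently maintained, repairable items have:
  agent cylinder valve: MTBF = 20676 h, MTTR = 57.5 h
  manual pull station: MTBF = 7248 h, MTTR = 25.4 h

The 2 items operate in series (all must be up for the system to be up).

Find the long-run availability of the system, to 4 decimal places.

A(agent cylinder valve) = MTBF/(MTBF+MTTR) = 20676/(20676+57.5) = 0.997227
A(manual pull station) = MTBF/(MTBF+MTTR) = 7248/(7248+25.4) = 0.996508
Series availability: 0.997227 × 0.996508 = 0.9937

0.9937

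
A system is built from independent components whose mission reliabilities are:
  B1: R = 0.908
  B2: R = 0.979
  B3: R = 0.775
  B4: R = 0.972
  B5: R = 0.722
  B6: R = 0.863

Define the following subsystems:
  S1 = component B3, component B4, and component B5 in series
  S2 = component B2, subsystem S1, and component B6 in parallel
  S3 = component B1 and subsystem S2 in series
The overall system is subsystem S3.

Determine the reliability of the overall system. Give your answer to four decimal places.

0.9068

Series (B3, B4, and B5): 0.775000 × 0.972000 × 0.722000 = 0.543883
Parallel (B2, [0.543883], and B6): 1 − (1 − 0.979000)(1 − 0.543883)(1 − 0.863000) = 0.998688
Series (B1 and [0.998688]): 0.908000 × 0.998688 = 0.9068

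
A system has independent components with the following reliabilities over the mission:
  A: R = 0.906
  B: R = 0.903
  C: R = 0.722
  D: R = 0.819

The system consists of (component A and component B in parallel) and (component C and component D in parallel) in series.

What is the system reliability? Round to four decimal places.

0.9410

Parallel (A and B): 1 − (1 − 0.906000)(1 − 0.903000) = 0.990882
Parallel (C and D): 1 − (1 − 0.722000)(1 − 0.819000) = 0.949682
Series ([0.990882] and [0.949682]): 0.990882 × 0.949682 = 0.9410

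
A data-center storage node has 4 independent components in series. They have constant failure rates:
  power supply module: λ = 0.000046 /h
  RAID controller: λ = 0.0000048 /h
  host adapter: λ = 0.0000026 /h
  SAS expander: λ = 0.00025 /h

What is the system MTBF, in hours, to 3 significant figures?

Series of exponential components: λ_sys = Σ λ_i
λ_sys = 0.000046 + 0.0000048 + 0.0000026 + 0.00025 = 3.0340e-04 /h
MTBF = 1 / λ_sys = 3300 h

3300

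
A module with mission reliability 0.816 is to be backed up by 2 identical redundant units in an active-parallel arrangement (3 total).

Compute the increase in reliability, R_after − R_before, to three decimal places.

0.178

R_before = 0.816
R_after = 1 − (1 − 0.816)^3 = 0.994
ΔR = 0.994 − 0.816 = 0.178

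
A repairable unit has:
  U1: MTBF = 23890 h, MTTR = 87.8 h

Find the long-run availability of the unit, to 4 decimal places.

0.9963

A(U1) = MTBF/(MTBF+MTTR) = 23890/(23890+87.8) = 0.9963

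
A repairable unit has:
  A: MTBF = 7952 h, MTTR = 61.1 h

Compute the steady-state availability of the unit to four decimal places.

A(A) = MTBF/(MTBF+MTTR) = 7952/(7952+61.1) = 0.9924

0.9924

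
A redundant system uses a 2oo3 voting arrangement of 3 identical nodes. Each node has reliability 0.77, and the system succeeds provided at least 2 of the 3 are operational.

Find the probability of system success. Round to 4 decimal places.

0.8656

R = Σ_{i=2}^{3} C(3,i) p^i (1−p)^{3−i} with p = 0.77
C(3,2)·0.77^2·0.23^1 = 0.409101
C(3,3)·0.77^3·0.23^0 = 0.456533
Sum = 0.8656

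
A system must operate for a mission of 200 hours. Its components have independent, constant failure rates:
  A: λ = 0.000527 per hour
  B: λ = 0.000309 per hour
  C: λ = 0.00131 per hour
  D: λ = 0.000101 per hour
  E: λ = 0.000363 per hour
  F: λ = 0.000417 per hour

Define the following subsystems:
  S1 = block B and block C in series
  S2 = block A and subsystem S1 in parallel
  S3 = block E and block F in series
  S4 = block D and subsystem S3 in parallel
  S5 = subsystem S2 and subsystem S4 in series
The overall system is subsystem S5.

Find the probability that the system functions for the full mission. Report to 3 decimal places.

0.970

R(A) = exp(−0.000527 × 200) = 0.89996
R(B) = exp(−0.000309 × 200) = 0.94007
R(C) = exp(−0.00131 × 200) = 0.76951
R(D) = exp(−0.000101 × 200) = 0.98000
R(E) = exp(−0.000363 × 200) = 0.92997
R(F) = exp(−0.000417 × 200) = 0.91998
Series (B and C): 0.94007 × 0.76951 = 0.72339
Parallel (A and [0.72339]): 1 − (1 − 0.89996)(1 − 0.72339) = 0.97233
Series (E and F): 0.92997 × 0.91998 = 0.85555
Parallel (D and [0.85555]): 1 − (1 − 0.98000)(1 − 0.85555) = 0.99711
Series ([0.97233] and [0.99711]): 0.97233 × 0.99711 = 0.970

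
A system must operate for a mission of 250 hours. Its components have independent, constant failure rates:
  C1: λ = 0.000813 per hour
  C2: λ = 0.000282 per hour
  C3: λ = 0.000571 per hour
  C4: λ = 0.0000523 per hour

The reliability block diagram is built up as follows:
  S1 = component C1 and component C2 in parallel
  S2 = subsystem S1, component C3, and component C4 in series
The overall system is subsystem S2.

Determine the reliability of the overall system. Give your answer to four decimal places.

0.8450

R(C1) = exp(−0.000813 × 250) = 0.816074
R(C2) = exp(−0.000282 × 250) = 0.931928
R(C3) = exp(−0.000571 × 250) = 0.866971
R(C4) = exp(−0.0000523 × 250) = 0.987010
Parallel (C1 and C2): 1 − (1 − 0.816074)(1 − 0.931928) = 0.987480
Series ([0.987480], C3, and C4): 0.987480 × 0.866971 × 0.987010 = 0.8450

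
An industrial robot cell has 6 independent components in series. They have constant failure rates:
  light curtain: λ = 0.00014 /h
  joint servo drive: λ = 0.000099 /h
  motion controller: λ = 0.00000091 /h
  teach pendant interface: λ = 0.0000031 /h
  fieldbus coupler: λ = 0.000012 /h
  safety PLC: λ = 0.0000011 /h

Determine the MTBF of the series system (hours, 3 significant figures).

3900

Series of exponential components: λ_sys = Σ λ_i
λ_sys = 0.00014 + 0.000099 + 0.00000091 + 0.0000031 + 0.000012 + 0.0000011 = 2.5611e-04 /h
MTBF = 1 / λ_sys = 3900 h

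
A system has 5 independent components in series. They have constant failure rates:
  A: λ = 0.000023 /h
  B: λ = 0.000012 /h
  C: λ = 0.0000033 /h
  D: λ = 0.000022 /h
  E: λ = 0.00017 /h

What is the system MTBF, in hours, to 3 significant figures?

Series of exponential components: λ_sys = Σ λ_i
λ_sys = 0.000023 + 0.000012 + 0.0000033 + 0.000022 + 0.00017 = 2.3030e-04 /h
MTBF = 1 / λ_sys = 4340 h

4340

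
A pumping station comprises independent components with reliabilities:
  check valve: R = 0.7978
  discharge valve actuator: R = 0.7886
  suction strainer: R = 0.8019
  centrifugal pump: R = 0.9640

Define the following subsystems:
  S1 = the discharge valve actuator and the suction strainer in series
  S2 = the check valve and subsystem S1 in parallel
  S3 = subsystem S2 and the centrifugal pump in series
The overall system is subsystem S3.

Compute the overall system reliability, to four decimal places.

Series (discharge valve actuator and suction strainer): 0.788600 × 0.801900 = 0.632378
Parallel (check valve and [0.632378]): 1 − (1 − 0.797800)(1 − 0.632378) = 0.925667
Series ([0.925667] and centrifugal pump): 0.925667 × 0.964000 = 0.8923

0.8923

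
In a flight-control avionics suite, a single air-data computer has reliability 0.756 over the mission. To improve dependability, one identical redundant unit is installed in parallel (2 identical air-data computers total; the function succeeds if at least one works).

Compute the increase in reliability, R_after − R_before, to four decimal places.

0.1845

R_before = 0.756
R_after = 1 − (1 − 0.756)^2 = 0.9405
ΔR = 0.9405 − 0.756 = 0.1845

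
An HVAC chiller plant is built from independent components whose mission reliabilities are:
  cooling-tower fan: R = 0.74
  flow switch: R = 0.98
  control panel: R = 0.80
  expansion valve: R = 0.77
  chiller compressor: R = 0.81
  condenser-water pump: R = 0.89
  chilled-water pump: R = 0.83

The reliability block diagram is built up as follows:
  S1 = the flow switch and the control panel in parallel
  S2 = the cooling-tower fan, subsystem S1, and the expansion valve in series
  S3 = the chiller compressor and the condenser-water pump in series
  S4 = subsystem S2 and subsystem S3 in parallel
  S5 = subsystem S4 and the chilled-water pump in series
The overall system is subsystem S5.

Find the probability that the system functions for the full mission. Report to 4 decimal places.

0.7298

Parallel (flow switch and control panel): 1 − (1 − 0.980000)(1 − 0.800000) = 0.996000
Series (cooling-tower fan, [0.996000], and expansion valve): 0.740000 × 0.996000 × 0.770000 = 0.567521
Series (chiller compressor and condenser-water pump): 0.810000 × 0.890000 = 0.720900
Parallel ([0.567521] and [0.720900]): 1 − (1 − 0.567521)(1 − 0.720900) = 0.879295
Series ([0.879295] and chilled-water pump): 0.879295 × 0.830000 = 0.7298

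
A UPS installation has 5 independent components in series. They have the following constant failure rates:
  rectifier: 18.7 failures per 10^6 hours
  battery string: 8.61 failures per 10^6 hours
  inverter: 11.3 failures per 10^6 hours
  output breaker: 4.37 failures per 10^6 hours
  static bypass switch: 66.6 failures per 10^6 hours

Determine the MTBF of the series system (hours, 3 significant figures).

Series of exponential components: λ_sys = Σ λ_i
λ_sys = 0.0000187 + 0.00000861 + 0.0000113 + 0.00000437 + 0.0000666 = 1.0958e-04 /h
MTBF = 1 / λ_sys = 9130 h

9130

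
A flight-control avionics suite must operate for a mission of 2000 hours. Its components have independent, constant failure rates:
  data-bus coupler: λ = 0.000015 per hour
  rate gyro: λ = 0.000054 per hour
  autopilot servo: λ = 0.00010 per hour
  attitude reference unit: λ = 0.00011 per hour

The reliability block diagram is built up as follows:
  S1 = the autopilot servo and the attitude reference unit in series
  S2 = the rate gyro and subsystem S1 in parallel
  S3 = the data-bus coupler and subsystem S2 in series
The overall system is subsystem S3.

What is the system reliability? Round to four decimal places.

0.9364

R(data-bus coupler) = exp(−0.000015 × 2000) = 0.970446
R(rate gyro) = exp(−0.000054 × 2000) = 0.897628
R(autopilot servo) = exp(−0.00010 × 2000) = 0.818731
R(attitude reference unit) = exp(−0.00011 × 2000) = 0.802519
Series (autopilot servo and attitude reference unit): 0.818731 × 0.802519 = 0.657047
Parallel (rate gyro and [0.657047]): 1 − (1 − 0.897628)(1 − 0.657047) = 0.964891
Series (data-bus coupler and [0.964891]): 0.970446 × 0.964891 = 0.9364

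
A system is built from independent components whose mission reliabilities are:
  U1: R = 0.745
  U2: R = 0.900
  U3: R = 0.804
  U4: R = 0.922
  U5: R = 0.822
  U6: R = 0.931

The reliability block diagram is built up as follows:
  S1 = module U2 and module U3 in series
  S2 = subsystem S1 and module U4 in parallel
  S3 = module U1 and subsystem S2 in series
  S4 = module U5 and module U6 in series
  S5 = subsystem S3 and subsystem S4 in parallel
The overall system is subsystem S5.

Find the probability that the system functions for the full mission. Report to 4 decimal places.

Series (U2 and U3): 0.900000 × 0.804000 = 0.723600
Parallel ([0.723600] and U4): 1 − (1 − 0.723600)(1 − 0.922000) = 0.978441
Series (U1 and [0.978441]): 0.745000 × 0.978441 = 0.728939
Series (U5 and U6): 0.822000 × 0.931000 = 0.765282
Parallel ([0.728939] and [0.765282]): 1 − (1 − 0.728939)(1 − 0.765282) = 0.9364

0.9364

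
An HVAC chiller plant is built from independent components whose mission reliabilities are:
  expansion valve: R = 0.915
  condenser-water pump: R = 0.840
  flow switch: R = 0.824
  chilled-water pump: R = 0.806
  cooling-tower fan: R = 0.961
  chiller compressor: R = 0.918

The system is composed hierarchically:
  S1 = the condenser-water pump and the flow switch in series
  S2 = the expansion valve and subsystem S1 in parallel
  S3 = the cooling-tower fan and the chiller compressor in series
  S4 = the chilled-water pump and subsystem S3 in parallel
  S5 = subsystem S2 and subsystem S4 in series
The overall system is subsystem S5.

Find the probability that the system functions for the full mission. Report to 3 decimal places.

Series (condenser-water pump and flow switch): 0.84000 × 0.82400 = 0.69216
Parallel (expansion valve and [0.69216]): 1 − (1 − 0.91500)(1 − 0.69216) = 0.97383
Series (cooling-tower fan and chiller compressor): 0.96100 × 0.91800 = 0.88220
Parallel (chilled-water pump and [0.88220]): 1 − (1 − 0.80600)(1 − 0.88220) = 0.97715
Series ([0.97383] and [0.97715]): 0.97383 × 0.97715 = 0.952

0.952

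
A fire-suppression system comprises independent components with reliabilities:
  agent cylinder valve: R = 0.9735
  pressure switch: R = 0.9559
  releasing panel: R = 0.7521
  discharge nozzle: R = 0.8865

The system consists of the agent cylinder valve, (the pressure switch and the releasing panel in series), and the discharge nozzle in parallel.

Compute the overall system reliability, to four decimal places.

Series (pressure switch and releasing panel): 0.955900 × 0.752100 = 0.718932
Parallel (agent cylinder valve, [0.718932], and discharge nozzle): 1 − (1 − 0.973500)(1 − 0.718932)(1 − 0.886500) = 0.9992

0.9992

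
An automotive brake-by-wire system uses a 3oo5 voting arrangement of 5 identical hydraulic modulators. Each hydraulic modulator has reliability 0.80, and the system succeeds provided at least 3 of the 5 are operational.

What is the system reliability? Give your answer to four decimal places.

R = Σ_{i=3}^{5} C(5,i) p^i (1−p)^{5−i} with p = 0.80
C(5,3)·0.80^3·0.20^2 = 0.204800
C(5,4)·0.80^4·0.20^1 = 0.409600
C(5,5)·0.80^5·0.20^0 = 0.327680
Sum = 0.9421

0.9421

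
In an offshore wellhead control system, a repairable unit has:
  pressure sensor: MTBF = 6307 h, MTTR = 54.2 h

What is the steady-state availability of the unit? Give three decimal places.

0.991

A(pressure sensor) = MTBF/(MTBF+MTTR) = 6307/(6307+54.2) = 0.991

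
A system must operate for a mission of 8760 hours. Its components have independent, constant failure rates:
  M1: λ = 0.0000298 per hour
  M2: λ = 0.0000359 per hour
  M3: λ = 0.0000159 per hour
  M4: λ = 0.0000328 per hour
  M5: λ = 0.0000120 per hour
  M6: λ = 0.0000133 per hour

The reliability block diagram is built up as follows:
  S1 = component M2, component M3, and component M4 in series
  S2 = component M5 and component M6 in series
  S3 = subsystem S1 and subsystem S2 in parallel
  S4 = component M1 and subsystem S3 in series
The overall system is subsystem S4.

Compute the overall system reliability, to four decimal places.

R(M1) = exp(−0.0000298 × 8760) = 0.770244
R(M2) = exp(−0.0000359 × 8760) = 0.730166
R(M3) = exp(−0.0000159 × 8760) = 0.869981
R(M4) = exp(−0.0000328 × 8760) = 0.750266
R(M5) = exp(−0.0000120 × 8760) = 0.900216
R(M6) = exp(−0.0000133 × 8760) = 0.890023
Series (M2, M3, and M4): 0.730166 × 0.869981 × 0.750266 = 0.476592
Series (M5 and M6): 0.900216 × 0.890023 = 0.801213
Parallel ([0.476592] and [0.801213]): 1 − (1 − 0.476592)(1 − 0.801213) = 0.895953
Series (M1 and [0.895953]): 0.770244 × 0.895953 = 0.6901

0.6901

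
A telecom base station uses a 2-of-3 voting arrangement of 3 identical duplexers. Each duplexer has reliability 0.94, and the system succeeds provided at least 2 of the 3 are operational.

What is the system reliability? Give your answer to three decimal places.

0.990

R = Σ_{i=2}^{3} C(3,i) p^i (1−p)^{3−i} with p = 0.94
C(3,2)·0.94^2·0.06^1 = 0.15905
C(3,3)·0.94^3·0.06^0 = 0.83058
Sum = 0.990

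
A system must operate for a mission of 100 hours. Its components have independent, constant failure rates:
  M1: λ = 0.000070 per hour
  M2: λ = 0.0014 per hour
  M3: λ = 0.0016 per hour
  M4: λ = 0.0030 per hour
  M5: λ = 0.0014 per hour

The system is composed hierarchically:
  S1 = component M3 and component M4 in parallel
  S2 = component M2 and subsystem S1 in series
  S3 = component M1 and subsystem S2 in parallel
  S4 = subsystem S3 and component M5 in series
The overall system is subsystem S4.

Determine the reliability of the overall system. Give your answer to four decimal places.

0.8684

R(M1) = exp(−0.000070 × 100) = 0.993024
R(M2) = exp(−0.0014 × 100) = 0.869358
R(M3) = exp(−0.0016 × 100) = 0.852144
R(M4) = exp(−0.0030 × 100) = 0.740818
R(M5) = exp(−0.0014 × 100) = 0.869358
Parallel (M3 and M4): 1 − (1 − 0.852144)(1 − 0.740818) = 0.961678
Series (M2 and [0.961678]): 0.869358 × 0.961678 = 0.836042
Parallel (M1 and [0.836042]): 1 − (1 − 0.993024)(1 − 0.836042) = 0.998856
Series ([0.998856] and M5): 0.998856 × 0.869358 = 0.8684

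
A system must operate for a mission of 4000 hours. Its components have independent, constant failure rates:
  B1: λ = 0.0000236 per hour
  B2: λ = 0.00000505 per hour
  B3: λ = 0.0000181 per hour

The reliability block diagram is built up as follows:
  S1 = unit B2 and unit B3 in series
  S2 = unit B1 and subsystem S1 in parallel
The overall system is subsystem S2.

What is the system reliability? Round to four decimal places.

R(B1) = exp(−0.0000236 × 4000) = 0.909919
R(B2) = exp(−0.00000505 × 4000) = 0.980003
R(B3) = exp(−0.0000181 × 4000) = 0.930159
Series (B2 and B3): 0.980003 × 0.930159 = 0.911559
Parallel (B1 and [0.911559]): 1 − (1 − 0.909919)(1 − 0.911559) = 0.9920

0.9920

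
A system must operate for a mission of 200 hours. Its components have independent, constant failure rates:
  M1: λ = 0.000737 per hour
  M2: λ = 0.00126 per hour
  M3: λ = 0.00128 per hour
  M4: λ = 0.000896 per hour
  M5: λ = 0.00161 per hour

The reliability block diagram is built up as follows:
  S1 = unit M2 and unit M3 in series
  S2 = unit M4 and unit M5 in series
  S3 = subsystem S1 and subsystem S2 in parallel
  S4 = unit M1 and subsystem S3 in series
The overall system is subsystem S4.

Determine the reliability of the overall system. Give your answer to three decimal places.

R(M1) = exp(−0.000737 × 200) = 0.86295
R(M2) = exp(−0.00126 × 200) = 0.77724
R(M3) = exp(−0.00128 × 200) = 0.77414
R(M4) = exp(−0.000896 × 200) = 0.83594
R(M5) = exp(−0.00161 × 200) = 0.72470
Series (M2 and M3): 0.77724 × 0.77414 = 0.60169
Series (M4 and M5): 0.83594 × 0.72470 = 0.60581
Parallel ([0.60169] and [0.60581]): 1 − (1 − 0.60169)(1 − 0.60581) = 0.84299
Series (M1 and [0.84299]): 0.86295 × 0.84299 = 0.727

0.727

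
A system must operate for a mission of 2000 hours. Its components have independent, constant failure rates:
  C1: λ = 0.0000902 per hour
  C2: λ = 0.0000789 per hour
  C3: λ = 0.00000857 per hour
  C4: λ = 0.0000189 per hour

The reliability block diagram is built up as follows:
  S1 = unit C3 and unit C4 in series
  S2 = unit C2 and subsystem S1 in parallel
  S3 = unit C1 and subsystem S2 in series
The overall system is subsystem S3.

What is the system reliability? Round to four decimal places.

0.8284

R(C1) = exp(−0.0000902 × 2000) = 0.834936
R(C2) = exp(−0.0000789 × 2000) = 0.854021
R(C3) = exp(−0.00000857 × 2000) = 0.983006
R(C4) = exp(−0.0000189 × 2000) = 0.962906
Series (C3 and C4): 0.983006 × 0.962906 = 0.946542
Parallel (C2 and [0.946542]): 1 − (1 − 0.854021)(1 − 0.946542) = 0.992196
Series (C1 and [0.992196]): 0.834936 × 0.992196 = 0.8284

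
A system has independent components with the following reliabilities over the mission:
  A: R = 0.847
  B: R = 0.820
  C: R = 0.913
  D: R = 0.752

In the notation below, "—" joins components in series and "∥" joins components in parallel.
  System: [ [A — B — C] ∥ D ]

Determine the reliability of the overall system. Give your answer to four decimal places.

Series (A, B, and C): 0.847000 × 0.820000 × 0.913000 = 0.634115
Parallel ([0.634115] and D): 1 − (1 − 0.634115)(1 − 0.752000) = 0.9093

0.9093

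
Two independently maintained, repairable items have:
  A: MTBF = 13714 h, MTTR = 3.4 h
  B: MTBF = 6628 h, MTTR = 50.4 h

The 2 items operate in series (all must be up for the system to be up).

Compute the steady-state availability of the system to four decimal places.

A(A) = MTBF/(MTBF+MTTR) = 13714/(13714+3.4) = 0.999752
A(B) = MTBF/(MTBF+MTTR) = 6628/(6628+50.4) = 0.992453
Series availability: 0.999752 × 0.992453 = 0.9922

0.9922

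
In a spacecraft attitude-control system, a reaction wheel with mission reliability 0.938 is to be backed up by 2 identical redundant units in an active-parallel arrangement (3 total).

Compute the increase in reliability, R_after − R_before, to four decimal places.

R_before = 0.938
R_after = 1 − (1 − 0.938)^3 = 0.9998
ΔR = 0.9998 − 0.938 = 0.0618

0.0618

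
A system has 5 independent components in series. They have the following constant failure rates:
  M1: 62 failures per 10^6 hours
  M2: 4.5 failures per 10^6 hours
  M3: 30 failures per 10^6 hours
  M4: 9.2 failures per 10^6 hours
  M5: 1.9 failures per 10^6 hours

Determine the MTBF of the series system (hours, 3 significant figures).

9290

Series of exponential components: λ_sys = Σ λ_i
λ_sys = 0.000062 + 0.0000045 + 0.000030 + 0.0000092 + 0.0000019 = 1.0760e-04 /h
MTBF = 1 / λ_sys = 9290 h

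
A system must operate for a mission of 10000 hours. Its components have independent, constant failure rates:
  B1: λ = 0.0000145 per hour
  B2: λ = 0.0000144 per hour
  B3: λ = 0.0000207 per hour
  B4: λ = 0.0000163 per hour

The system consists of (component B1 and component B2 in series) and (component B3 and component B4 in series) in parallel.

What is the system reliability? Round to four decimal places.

R(B1) = exp(−0.0000145 × 10000) = 0.865022
R(B2) = exp(−0.0000144 × 10000) = 0.865888
R(B3) = exp(−0.0000207 × 10000) = 0.813020
R(B4) = exp(−0.0000163 × 10000) = 0.849591
Series (B1 and B2): 0.865022 × 0.865888 = 0.749012
Series (B3 and B4): 0.813020 × 0.849591 = 0.690734
Parallel ([0.749012] and [0.690734]): 1 − (1 − 0.749012)(1 − 0.690734) = 0.9224

0.9224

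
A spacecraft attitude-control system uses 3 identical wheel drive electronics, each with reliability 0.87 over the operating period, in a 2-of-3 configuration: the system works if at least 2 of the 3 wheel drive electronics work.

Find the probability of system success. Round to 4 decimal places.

0.9537

R = Σ_{i=2}^{3} C(3,i) p^i (1−p)^{3−i} with p = 0.87
C(3,2)·0.87^2·0.13^1 = 0.295191
C(3,3)·0.87^3·0.13^0 = 0.658503
Sum = 0.9537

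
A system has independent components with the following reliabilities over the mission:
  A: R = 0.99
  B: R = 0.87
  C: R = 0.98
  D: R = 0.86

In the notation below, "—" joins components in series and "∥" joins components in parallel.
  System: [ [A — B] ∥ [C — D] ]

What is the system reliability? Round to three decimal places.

Series (A and B): 0.99000 × 0.87000 = 0.86130
Series (C and D): 0.98000 × 0.86000 = 0.84280
Parallel ([0.86130] and [0.84280]): 1 − (1 − 0.86130)(1 − 0.84280) = 0.978

0.978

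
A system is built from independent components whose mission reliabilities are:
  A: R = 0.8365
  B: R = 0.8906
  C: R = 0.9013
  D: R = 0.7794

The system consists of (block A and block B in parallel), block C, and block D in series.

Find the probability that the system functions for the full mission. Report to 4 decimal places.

0.6899

Parallel (A and B): 1 − (1 − 0.836500)(1 − 0.890600) = 0.982113
Series ([0.982113], C, and D): 0.982113 × 0.901300 × 0.779400 = 0.6899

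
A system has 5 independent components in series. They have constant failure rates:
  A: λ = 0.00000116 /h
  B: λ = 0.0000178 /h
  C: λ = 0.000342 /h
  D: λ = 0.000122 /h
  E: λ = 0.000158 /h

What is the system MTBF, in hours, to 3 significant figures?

Series of exponential components: λ_sys = Σ λ_i
λ_sys = 0.00000116 + 0.0000178 + 0.000342 + 0.000122 + 0.000158 = 6.4096e-04 /h
MTBF = 1 / λ_sys = 1560 h

1560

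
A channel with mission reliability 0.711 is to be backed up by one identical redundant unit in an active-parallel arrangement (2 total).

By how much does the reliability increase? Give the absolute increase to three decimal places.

R_before = 0.711
R_after = 1 − (1 − 0.711)^2 = 0.916
ΔR = 0.916 − 0.711 = 0.205

0.205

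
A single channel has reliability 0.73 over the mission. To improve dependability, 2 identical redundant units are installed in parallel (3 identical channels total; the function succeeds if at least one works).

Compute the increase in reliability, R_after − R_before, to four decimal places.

R_before = 0.73
R_after = 1 − (1 − 0.73)^3 = 0.9803
ΔR = 0.9803 − 0.73 = 0.2503

0.2503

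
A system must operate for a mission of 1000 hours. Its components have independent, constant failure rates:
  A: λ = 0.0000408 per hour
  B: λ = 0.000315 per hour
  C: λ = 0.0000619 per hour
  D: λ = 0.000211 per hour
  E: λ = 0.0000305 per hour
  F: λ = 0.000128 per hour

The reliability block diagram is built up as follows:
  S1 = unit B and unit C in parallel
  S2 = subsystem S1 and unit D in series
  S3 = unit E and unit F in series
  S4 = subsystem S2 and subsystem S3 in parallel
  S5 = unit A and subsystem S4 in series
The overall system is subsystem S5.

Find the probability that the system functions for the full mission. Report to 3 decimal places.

R(A) = exp(−0.0000408 × 1000) = 0.96002
R(B) = exp(−0.000315 × 1000) = 0.72979
R(C) = exp(−0.0000619 × 1000) = 0.93998
R(D) = exp(−0.000211 × 1000) = 0.80977
R(E) = exp(−0.0000305 × 1000) = 0.96996
R(F) = exp(−0.000128 × 1000) = 0.87985
Parallel (B and C): 1 − (1 − 0.72979)(1 − 0.93998) = 0.98378
Series ([0.98378] and D): 0.98378 × 0.80977 = 0.79664
Series (E and F): 0.96996 × 0.87985 = 0.85342
Parallel ([0.79664] and [0.85342]): 1 − (1 − 0.79664)(1 − 0.85342) = 0.97019
Series (A and [0.97019]): 0.96002 × 0.97019 = 0.931

0.931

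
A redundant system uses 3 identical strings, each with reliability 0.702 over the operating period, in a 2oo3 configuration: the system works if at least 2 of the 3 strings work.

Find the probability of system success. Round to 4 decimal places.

R = Σ_{i=2}^{3} C(3,i) p^i (1−p)^{3−i} with p = 0.702
C(3,2)·0.702^2·0.298^1 = 0.440567
C(3,3)·0.702^3·0.298^0 = 0.345948
Sum = 0.7865

0.7865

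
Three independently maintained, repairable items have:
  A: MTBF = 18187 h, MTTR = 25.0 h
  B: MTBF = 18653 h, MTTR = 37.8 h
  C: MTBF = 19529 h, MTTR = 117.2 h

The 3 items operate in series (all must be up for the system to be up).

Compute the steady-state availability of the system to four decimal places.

0.9907

A(A) = MTBF/(MTBF+MTTR) = 18187/(18187+25.0) = 0.998627
A(B) = MTBF/(MTBF+MTTR) = 18653/(18653+37.8) = 0.997978
A(C) = MTBF/(MTBF+MTTR) = 19529/(19529+117.2) = 0.994034
Series availability: 0.998627 × 0.997978 × 0.994034 = 0.9907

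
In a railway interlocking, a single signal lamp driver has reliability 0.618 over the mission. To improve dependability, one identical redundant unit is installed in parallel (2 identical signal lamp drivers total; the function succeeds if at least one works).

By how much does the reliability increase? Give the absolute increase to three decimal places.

R_before = 0.618
R_after = 1 − (1 − 0.618)^2 = 0.854
ΔR = 0.854 − 0.618 = 0.236

0.236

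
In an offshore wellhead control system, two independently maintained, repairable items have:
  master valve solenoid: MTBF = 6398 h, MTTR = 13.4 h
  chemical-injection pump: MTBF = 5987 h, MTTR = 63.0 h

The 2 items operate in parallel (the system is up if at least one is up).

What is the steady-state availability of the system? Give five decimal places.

0.99998

A(master valve solenoid) = MTBF/(MTBF+MTTR) = 6398/(6398+13.4) = 0.997910
A(chemical-injection pump) = MTBF/(MTBF+MTTR) = 5987/(5987+63.0) = 0.989587
Parallel availability: 1 − (1 − 0.997910)(1 − 0.989587) = 0.99998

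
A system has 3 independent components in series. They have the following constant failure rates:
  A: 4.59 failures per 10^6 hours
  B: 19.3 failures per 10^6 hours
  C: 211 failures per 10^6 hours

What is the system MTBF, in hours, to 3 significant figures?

Series of exponential components: λ_sys = Σ λ_i
λ_sys = 0.00000459 + 0.0000193 + 0.000211 = 2.3489e-04 /h
MTBF = 1 / λ_sys = 4260 h

4260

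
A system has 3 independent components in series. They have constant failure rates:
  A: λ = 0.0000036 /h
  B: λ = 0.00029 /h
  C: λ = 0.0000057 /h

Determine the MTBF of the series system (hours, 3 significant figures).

Series of exponential components: λ_sys = Σ λ_i
λ_sys = 0.0000036 + 0.00029 + 0.0000057 = 2.9930e-04 /h
MTBF = 1 / λ_sys = 3340 h

3340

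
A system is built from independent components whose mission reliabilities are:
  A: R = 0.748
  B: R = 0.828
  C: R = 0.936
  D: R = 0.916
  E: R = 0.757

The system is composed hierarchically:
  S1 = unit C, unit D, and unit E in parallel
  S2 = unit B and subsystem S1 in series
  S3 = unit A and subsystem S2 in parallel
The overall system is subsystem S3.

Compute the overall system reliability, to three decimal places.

0.956

Parallel (C, D, and E): 1 − (1 − 0.93600)(1 − 0.91600)(1 − 0.75700) = 0.99869
Series (B and [0.99869]): 0.82800 × 0.99869 = 0.82692
Parallel (A and [0.82692]): 1 − (1 − 0.74800)(1 − 0.82692) = 0.956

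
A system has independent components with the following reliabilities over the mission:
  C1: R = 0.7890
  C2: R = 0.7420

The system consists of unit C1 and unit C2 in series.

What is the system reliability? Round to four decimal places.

Series (C1 and C2): 0.789000 × 0.742000 = 0.5854

0.5854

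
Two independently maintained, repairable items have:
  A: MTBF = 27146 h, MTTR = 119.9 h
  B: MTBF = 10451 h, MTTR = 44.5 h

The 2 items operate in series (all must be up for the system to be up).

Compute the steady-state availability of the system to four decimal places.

0.9914

A(A) = MTBF/(MTBF+MTTR) = 27146/(27146+119.9) = 0.995603
A(B) = MTBF/(MTBF+MTTR) = 10451/(10451+44.5) = 0.995760
Series availability: 0.995603 × 0.995760 = 0.9914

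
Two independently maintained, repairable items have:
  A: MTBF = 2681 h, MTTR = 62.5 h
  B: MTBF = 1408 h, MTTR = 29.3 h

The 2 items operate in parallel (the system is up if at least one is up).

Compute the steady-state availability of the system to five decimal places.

0.99954

A(A) = MTBF/(MTBF+MTTR) = 2681/(2681+62.5) = 0.977219
A(B) = MTBF/(MTBF+MTTR) = 1408/(1408+29.3) = 0.979615
Parallel availability: 1 − (1 − 0.977219)(1 − 0.979615) = 0.99954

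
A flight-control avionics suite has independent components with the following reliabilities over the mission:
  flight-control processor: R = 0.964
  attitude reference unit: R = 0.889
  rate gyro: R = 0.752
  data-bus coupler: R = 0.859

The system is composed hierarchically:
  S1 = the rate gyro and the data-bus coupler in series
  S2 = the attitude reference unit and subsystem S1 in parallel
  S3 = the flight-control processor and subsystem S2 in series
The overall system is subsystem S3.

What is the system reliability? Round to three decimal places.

Series (rate gyro and data-bus coupler): 0.75200 × 0.85900 = 0.64597
Parallel (attitude reference unit and [0.64597]): 1 − (1 − 0.88900)(1 − 0.64597) = 0.96070
Series (flight-control processor and [0.96070]): 0.96400 × 0.96070 = 0.926

0.926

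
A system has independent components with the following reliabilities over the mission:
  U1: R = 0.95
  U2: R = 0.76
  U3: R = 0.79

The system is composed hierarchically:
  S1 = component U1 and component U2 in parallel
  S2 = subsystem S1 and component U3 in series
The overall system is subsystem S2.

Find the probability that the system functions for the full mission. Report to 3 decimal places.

0.781

Parallel (U1 and U2): 1 − (1 − 0.95000)(1 − 0.76000) = 0.98800
Series ([0.98800] and U3): 0.98800 × 0.79000 = 0.781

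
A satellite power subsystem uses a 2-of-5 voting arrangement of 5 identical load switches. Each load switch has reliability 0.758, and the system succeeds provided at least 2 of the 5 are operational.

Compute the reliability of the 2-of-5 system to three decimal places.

0.986

R = Σ_{i=2}^{5} C(5,i) p^i (1−p)^{5−i} with p = 0.758
C(5,2)·0.758^2·0.242^3 = 0.08143
C(5,3)·0.758^3·0.242^2 = 0.25506
C(5,4)·0.758^4·0.242^1 = 0.39945
C(5,5)·0.758^5·0.242^0 = 0.25023
Sum = 0.986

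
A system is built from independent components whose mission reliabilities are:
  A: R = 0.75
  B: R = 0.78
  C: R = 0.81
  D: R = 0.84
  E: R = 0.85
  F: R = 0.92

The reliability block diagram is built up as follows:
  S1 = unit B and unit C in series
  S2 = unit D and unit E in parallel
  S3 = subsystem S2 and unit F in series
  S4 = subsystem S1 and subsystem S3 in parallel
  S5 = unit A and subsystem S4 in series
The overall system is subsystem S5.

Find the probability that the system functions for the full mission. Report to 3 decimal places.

Series (B and C): 0.78000 × 0.81000 = 0.63180
Parallel (D and E): 1 − (1 − 0.84000)(1 − 0.85000) = 0.97600
Series ([0.97600] and F): 0.97600 × 0.92000 = 0.89792
Parallel ([0.63180] and [0.89792]): 1 − (1 − 0.63180)(1 − 0.89792) = 0.96241
Series (A and [0.96241]): 0.75000 × 0.96241 = 0.722

0.722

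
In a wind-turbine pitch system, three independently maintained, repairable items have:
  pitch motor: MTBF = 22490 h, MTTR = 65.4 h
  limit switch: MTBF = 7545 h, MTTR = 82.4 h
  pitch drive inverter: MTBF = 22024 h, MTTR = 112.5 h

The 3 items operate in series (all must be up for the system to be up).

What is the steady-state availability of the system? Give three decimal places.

A(pitch motor) = MTBF/(MTBF+MTTR) = 22490/(22490+65.4) = 0.997100
A(limit switch) = MTBF/(MTBF+MTTR) = 7545/(7545+82.4) = 0.989197
A(pitch drive inverter) = MTBF/(MTBF+MTTR) = 22024/(22024+112.5) = 0.994918
Series availability: 0.997100 × 0.989197 × 0.994918 = 0.981

0.981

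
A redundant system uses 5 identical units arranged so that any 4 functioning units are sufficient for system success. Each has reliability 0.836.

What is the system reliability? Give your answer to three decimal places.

R = Σ_{i=4}^{5} C(5,i) p^i (1−p)^{5−i} with p = 0.836
C(5,4)·0.836^4·0.164^1 = 0.40053
C(5,5)·0.836^5·0.164^0 = 0.40835
Sum = 0.809

0.809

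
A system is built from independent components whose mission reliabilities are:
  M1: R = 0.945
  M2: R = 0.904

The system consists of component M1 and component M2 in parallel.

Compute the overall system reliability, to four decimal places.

0.9947

Parallel (M1 and M2): 1 − (1 − 0.945000)(1 − 0.904000) = 0.9947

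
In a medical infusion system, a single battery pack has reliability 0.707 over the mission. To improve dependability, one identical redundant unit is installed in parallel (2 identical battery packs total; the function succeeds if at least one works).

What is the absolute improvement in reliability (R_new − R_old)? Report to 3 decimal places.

R_before = 0.707
R_after = 1 − (1 − 0.707)^2 = 0.914
ΔR = 0.914 − 0.707 = 0.207

0.207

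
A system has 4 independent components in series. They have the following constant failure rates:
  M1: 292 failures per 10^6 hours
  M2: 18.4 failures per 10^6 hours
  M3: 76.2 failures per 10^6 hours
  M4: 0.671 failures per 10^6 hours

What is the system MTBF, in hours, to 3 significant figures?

2580

Series of exponential components: λ_sys = Σ λ_i
λ_sys = 0.000292 + 0.0000184 + 0.0000762 + 0.000000671 = 3.8727e-04 /h
MTBF = 1 / λ_sys = 2580 h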